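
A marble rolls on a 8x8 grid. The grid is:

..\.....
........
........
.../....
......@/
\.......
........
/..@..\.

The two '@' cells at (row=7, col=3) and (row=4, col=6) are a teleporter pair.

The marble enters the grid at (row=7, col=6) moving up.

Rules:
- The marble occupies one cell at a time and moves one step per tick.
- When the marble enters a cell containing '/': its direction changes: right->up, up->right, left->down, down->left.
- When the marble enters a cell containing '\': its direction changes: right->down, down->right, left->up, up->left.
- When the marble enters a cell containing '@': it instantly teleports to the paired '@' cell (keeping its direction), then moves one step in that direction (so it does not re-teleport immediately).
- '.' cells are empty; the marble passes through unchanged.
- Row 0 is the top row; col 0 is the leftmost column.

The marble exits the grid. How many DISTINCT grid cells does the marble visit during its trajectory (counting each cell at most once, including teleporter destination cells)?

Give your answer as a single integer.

Answer: 11

Derivation:
Step 1: enter (7,6), '\' deflects up->left, move left to (7,5)
Step 2: enter (7,5), '.' pass, move left to (7,4)
Step 3: enter (7,4), '.' pass, move left to (7,3)
Step 4: enter (7,3), '@' teleport (7,3)->(4,6), also enter (4,6), move left to (4,5)
Step 5: enter (4,5), '.' pass, move left to (4,4)
Step 6: enter (4,4), '.' pass, move left to (4,3)
Step 7: enter (4,3), '.' pass, move left to (4,2)
Step 8: enter (4,2), '.' pass, move left to (4,1)
Step 9: enter (4,1), '.' pass, move left to (4,0)
Step 10: enter (4,0), '.' pass, move left to (4,-1)
Step 11: at (4,-1) — EXIT via left edge, pos 4
Distinct cells visited: 11 (path length 11)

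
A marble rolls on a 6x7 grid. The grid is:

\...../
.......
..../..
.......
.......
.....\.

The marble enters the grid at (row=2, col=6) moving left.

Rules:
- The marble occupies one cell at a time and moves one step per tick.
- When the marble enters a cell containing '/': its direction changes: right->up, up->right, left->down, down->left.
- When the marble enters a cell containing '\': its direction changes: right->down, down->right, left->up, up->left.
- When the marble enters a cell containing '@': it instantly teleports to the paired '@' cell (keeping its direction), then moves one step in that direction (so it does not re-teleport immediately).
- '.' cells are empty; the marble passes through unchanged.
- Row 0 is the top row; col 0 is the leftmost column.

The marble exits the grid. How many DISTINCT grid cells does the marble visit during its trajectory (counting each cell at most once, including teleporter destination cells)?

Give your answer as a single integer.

Answer: 6

Derivation:
Step 1: enter (2,6), '.' pass, move left to (2,5)
Step 2: enter (2,5), '.' pass, move left to (2,4)
Step 3: enter (2,4), '/' deflects left->down, move down to (3,4)
Step 4: enter (3,4), '.' pass, move down to (4,4)
Step 5: enter (4,4), '.' pass, move down to (5,4)
Step 6: enter (5,4), '.' pass, move down to (6,4)
Step 7: at (6,4) — EXIT via bottom edge, pos 4
Distinct cells visited: 6 (path length 6)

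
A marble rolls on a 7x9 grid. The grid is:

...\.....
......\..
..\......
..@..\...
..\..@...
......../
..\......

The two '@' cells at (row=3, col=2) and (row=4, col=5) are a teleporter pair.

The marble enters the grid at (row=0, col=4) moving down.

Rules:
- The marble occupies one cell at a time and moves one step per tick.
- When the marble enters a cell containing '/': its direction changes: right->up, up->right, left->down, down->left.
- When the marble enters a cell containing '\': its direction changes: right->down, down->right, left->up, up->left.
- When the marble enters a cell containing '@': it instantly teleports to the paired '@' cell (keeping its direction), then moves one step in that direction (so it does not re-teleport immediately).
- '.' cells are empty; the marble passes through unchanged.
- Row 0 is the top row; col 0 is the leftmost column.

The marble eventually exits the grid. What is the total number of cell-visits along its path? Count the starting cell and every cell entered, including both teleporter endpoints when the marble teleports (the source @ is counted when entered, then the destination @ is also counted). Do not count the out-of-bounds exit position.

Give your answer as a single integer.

Answer: 7

Derivation:
Step 1: enter (0,4), '.' pass, move down to (1,4)
Step 2: enter (1,4), '.' pass, move down to (2,4)
Step 3: enter (2,4), '.' pass, move down to (3,4)
Step 4: enter (3,4), '.' pass, move down to (4,4)
Step 5: enter (4,4), '.' pass, move down to (5,4)
Step 6: enter (5,4), '.' pass, move down to (6,4)
Step 7: enter (6,4), '.' pass, move down to (7,4)
Step 8: at (7,4) — EXIT via bottom edge, pos 4
Path length (cell visits): 7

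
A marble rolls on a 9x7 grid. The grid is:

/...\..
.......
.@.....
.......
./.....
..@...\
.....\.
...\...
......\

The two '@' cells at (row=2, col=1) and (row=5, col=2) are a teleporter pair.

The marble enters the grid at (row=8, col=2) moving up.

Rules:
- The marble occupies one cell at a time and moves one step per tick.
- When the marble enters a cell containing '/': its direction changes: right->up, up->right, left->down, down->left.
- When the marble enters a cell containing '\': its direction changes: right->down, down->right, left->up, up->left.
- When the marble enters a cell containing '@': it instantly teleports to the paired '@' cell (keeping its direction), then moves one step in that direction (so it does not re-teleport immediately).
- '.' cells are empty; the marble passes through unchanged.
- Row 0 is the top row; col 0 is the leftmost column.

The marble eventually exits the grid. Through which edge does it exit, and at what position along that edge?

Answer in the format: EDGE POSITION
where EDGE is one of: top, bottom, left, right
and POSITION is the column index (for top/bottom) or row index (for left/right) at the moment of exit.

Answer: top 1

Derivation:
Step 1: enter (8,2), '.' pass, move up to (7,2)
Step 2: enter (7,2), '.' pass, move up to (6,2)
Step 3: enter (6,2), '.' pass, move up to (5,2)
Step 4: enter (5,2), '@' teleport (5,2)->(2,1), also enter (2,1), move up to (1,1)
Step 5: enter (1,1), '.' pass, move up to (0,1)
Step 6: enter (0,1), '.' pass, move up to (-1,1)
Step 7: at (-1,1) — EXIT via top edge, pos 1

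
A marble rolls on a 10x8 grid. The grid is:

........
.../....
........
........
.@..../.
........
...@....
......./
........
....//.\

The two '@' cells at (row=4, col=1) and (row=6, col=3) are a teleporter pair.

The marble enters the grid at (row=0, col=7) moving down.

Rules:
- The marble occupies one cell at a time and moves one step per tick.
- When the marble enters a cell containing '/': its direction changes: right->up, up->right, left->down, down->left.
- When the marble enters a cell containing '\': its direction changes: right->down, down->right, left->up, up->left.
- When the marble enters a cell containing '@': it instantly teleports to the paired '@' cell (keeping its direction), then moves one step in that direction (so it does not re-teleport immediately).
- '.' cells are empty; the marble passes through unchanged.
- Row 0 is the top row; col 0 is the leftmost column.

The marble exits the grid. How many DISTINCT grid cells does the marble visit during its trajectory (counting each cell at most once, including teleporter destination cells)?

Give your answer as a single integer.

Answer: 15

Derivation:
Step 1: enter (0,7), '.' pass, move down to (1,7)
Step 2: enter (1,7), '.' pass, move down to (2,7)
Step 3: enter (2,7), '.' pass, move down to (3,7)
Step 4: enter (3,7), '.' pass, move down to (4,7)
Step 5: enter (4,7), '.' pass, move down to (5,7)
Step 6: enter (5,7), '.' pass, move down to (6,7)
Step 7: enter (6,7), '.' pass, move down to (7,7)
Step 8: enter (7,7), '/' deflects down->left, move left to (7,6)
Step 9: enter (7,6), '.' pass, move left to (7,5)
Step 10: enter (7,5), '.' pass, move left to (7,4)
Step 11: enter (7,4), '.' pass, move left to (7,3)
Step 12: enter (7,3), '.' pass, move left to (7,2)
Step 13: enter (7,2), '.' pass, move left to (7,1)
Step 14: enter (7,1), '.' pass, move left to (7,0)
Step 15: enter (7,0), '.' pass, move left to (7,-1)
Step 16: at (7,-1) — EXIT via left edge, pos 7
Distinct cells visited: 15 (path length 15)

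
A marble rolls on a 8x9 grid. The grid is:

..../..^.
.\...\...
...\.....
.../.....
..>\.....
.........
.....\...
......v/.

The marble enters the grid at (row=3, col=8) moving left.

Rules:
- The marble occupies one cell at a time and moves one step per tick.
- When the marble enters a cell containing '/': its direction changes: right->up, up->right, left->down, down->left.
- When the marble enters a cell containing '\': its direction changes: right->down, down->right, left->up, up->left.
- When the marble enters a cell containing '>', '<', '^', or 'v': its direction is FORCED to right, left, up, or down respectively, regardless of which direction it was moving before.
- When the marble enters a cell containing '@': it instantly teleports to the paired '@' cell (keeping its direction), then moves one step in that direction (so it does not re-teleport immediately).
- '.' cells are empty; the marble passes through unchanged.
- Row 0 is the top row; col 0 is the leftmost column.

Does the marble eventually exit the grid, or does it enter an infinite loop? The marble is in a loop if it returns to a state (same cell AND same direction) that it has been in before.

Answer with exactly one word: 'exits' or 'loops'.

Answer: exits

Derivation:
Step 1: enter (3,8), '.' pass, move left to (3,7)
Step 2: enter (3,7), '.' pass, move left to (3,6)
Step 3: enter (3,6), '.' pass, move left to (3,5)
Step 4: enter (3,5), '.' pass, move left to (3,4)
Step 5: enter (3,4), '.' pass, move left to (3,3)
Step 6: enter (3,3), '/' deflects left->down, move down to (4,3)
Step 7: enter (4,3), '\' deflects down->right, move right to (4,4)
Step 8: enter (4,4), '.' pass, move right to (4,5)
Step 9: enter (4,5), '.' pass, move right to (4,6)
Step 10: enter (4,6), '.' pass, move right to (4,7)
Step 11: enter (4,7), '.' pass, move right to (4,8)
Step 12: enter (4,8), '.' pass, move right to (4,9)
Step 13: at (4,9) — EXIT via right edge, pos 4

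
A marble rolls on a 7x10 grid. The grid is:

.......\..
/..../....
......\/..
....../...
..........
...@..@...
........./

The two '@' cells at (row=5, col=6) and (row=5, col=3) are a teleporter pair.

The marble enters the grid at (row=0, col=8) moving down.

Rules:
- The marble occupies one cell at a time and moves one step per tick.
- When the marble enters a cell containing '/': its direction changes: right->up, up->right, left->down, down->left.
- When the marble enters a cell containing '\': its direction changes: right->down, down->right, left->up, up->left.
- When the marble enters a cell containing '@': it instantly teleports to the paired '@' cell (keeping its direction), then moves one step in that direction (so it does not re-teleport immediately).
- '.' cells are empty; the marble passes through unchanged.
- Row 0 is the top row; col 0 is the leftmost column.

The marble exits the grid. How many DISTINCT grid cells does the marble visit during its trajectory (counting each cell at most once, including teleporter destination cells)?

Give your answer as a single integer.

Step 1: enter (0,8), '.' pass, move down to (1,8)
Step 2: enter (1,8), '.' pass, move down to (2,8)
Step 3: enter (2,8), '.' pass, move down to (3,8)
Step 4: enter (3,8), '.' pass, move down to (4,8)
Step 5: enter (4,8), '.' pass, move down to (5,8)
Step 6: enter (5,8), '.' pass, move down to (6,8)
Step 7: enter (6,8), '.' pass, move down to (7,8)
Step 8: at (7,8) — EXIT via bottom edge, pos 8
Distinct cells visited: 7 (path length 7)

Answer: 7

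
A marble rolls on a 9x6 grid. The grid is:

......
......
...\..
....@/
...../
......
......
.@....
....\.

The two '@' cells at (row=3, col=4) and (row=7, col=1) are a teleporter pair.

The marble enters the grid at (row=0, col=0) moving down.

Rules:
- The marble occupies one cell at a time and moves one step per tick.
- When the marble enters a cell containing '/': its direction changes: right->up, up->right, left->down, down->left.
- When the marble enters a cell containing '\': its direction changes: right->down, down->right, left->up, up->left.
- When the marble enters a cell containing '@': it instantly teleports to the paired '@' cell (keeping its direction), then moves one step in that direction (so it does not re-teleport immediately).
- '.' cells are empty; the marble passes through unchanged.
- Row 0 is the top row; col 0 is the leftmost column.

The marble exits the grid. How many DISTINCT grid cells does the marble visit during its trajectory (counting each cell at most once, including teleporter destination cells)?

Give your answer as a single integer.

Answer: 9

Derivation:
Step 1: enter (0,0), '.' pass, move down to (1,0)
Step 2: enter (1,0), '.' pass, move down to (2,0)
Step 3: enter (2,0), '.' pass, move down to (3,0)
Step 4: enter (3,0), '.' pass, move down to (4,0)
Step 5: enter (4,0), '.' pass, move down to (5,0)
Step 6: enter (5,0), '.' pass, move down to (6,0)
Step 7: enter (6,0), '.' pass, move down to (7,0)
Step 8: enter (7,0), '.' pass, move down to (8,0)
Step 9: enter (8,0), '.' pass, move down to (9,0)
Step 10: at (9,0) — EXIT via bottom edge, pos 0
Distinct cells visited: 9 (path length 9)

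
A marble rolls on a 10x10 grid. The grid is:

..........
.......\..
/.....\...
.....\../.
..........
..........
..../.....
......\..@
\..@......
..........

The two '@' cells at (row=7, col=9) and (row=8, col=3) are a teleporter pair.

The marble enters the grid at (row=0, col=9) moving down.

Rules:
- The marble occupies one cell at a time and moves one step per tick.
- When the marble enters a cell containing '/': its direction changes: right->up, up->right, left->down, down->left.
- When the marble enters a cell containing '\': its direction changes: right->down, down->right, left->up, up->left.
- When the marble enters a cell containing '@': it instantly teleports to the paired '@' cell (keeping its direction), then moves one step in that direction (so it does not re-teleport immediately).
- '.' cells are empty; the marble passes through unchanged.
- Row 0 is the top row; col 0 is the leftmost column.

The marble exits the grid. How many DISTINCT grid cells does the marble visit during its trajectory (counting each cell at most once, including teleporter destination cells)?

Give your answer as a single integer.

Step 1: enter (0,9), '.' pass, move down to (1,9)
Step 2: enter (1,9), '.' pass, move down to (2,9)
Step 3: enter (2,9), '.' pass, move down to (3,9)
Step 4: enter (3,9), '.' pass, move down to (4,9)
Step 5: enter (4,9), '.' pass, move down to (5,9)
Step 6: enter (5,9), '.' pass, move down to (6,9)
Step 7: enter (6,9), '.' pass, move down to (7,9)
Step 8: enter (7,9), '@' teleport (7,9)->(8,3), also enter (8,3), move down to (9,3)
Step 9: enter (9,3), '.' pass, move down to (10,3)
Step 10: at (10,3) — EXIT via bottom edge, pos 3
Distinct cells visited: 10 (path length 10)

Answer: 10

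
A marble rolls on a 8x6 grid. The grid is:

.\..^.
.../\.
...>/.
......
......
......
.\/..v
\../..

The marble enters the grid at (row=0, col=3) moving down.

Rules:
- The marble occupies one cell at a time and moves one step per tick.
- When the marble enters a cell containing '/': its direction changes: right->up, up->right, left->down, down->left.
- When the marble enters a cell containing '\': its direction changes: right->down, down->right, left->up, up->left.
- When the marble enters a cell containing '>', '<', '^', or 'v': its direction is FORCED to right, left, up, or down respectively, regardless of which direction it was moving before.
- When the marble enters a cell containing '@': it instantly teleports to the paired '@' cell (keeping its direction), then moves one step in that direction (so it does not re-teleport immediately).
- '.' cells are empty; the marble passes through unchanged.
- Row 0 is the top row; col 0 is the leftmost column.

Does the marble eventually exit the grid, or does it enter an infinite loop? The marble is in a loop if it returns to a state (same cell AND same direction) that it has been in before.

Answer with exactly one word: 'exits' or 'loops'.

Answer: exits

Derivation:
Step 1: enter (0,3), '.' pass, move down to (1,3)
Step 2: enter (1,3), '/' deflects down->left, move left to (1,2)
Step 3: enter (1,2), '.' pass, move left to (1,1)
Step 4: enter (1,1), '.' pass, move left to (1,0)
Step 5: enter (1,0), '.' pass, move left to (1,-1)
Step 6: at (1,-1) — EXIT via left edge, pos 1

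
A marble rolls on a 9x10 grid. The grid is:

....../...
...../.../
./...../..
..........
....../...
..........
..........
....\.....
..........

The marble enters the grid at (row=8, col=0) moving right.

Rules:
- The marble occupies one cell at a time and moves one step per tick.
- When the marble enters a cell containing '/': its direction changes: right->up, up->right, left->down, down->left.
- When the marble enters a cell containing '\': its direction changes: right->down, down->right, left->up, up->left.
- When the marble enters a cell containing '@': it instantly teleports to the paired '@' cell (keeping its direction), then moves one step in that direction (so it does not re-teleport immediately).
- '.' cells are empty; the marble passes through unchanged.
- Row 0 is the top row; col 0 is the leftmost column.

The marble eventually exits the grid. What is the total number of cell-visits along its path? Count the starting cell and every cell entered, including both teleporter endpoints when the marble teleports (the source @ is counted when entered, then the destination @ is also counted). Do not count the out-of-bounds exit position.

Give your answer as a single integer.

Step 1: enter (8,0), '.' pass, move right to (8,1)
Step 2: enter (8,1), '.' pass, move right to (8,2)
Step 3: enter (8,2), '.' pass, move right to (8,3)
Step 4: enter (8,3), '.' pass, move right to (8,4)
Step 5: enter (8,4), '.' pass, move right to (8,5)
Step 6: enter (8,5), '.' pass, move right to (8,6)
Step 7: enter (8,6), '.' pass, move right to (8,7)
Step 8: enter (8,7), '.' pass, move right to (8,8)
Step 9: enter (8,8), '.' pass, move right to (8,9)
Step 10: enter (8,9), '.' pass, move right to (8,10)
Step 11: at (8,10) — EXIT via right edge, pos 8
Path length (cell visits): 10

Answer: 10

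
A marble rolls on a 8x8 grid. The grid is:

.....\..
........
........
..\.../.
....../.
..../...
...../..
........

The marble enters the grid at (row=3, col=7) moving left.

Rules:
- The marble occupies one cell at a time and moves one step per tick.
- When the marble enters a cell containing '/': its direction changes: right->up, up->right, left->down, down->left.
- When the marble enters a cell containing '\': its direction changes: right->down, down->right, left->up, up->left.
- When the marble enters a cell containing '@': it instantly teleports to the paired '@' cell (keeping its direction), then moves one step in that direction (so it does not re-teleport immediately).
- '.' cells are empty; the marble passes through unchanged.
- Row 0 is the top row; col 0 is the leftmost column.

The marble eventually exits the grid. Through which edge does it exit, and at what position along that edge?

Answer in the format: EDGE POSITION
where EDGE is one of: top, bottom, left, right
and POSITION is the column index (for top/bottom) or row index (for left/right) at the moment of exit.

Step 1: enter (3,7), '.' pass, move left to (3,6)
Step 2: enter (3,6), '/' deflects left->down, move down to (4,6)
Step 3: enter (4,6), '/' deflects down->left, move left to (4,5)
Step 4: enter (4,5), '.' pass, move left to (4,4)
Step 5: enter (4,4), '.' pass, move left to (4,3)
Step 6: enter (4,3), '.' pass, move left to (4,2)
Step 7: enter (4,2), '.' pass, move left to (4,1)
Step 8: enter (4,1), '.' pass, move left to (4,0)
Step 9: enter (4,0), '.' pass, move left to (4,-1)
Step 10: at (4,-1) — EXIT via left edge, pos 4

Answer: left 4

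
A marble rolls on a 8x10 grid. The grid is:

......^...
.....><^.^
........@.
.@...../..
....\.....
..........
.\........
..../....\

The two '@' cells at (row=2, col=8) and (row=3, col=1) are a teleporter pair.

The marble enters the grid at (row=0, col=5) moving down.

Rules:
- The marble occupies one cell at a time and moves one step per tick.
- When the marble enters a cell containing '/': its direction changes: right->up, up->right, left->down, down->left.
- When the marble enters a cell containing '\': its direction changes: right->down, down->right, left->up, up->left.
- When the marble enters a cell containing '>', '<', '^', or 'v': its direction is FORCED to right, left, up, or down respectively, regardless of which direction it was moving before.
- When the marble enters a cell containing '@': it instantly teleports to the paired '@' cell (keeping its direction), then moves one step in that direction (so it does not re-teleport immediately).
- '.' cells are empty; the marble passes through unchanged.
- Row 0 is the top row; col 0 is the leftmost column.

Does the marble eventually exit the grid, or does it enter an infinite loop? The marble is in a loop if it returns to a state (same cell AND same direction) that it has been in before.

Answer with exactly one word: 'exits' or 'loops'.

Step 1: enter (0,5), '.' pass, move down to (1,5)
Step 2: enter (1,5), '>' forces down->right, move right to (1,6)
Step 3: enter (1,6), '<' forces right->left, move left to (1,5)
Step 4: enter (1,5), '>' forces left->right, move right to (1,6)
Step 5: at (1,6) dir=right — LOOP DETECTED (seen before)

Answer: loops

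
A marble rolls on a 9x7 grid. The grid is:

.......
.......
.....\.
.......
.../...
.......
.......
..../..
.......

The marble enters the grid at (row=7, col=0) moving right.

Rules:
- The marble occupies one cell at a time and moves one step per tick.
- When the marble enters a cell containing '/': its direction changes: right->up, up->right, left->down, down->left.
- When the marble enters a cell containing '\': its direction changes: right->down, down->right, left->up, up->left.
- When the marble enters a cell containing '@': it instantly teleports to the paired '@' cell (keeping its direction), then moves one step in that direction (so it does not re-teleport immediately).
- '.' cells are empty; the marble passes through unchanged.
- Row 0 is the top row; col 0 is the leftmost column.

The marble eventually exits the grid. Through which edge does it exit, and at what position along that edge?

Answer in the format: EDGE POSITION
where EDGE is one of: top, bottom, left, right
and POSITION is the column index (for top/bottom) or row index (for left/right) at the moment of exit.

Answer: top 4

Derivation:
Step 1: enter (7,0), '.' pass, move right to (7,1)
Step 2: enter (7,1), '.' pass, move right to (7,2)
Step 3: enter (7,2), '.' pass, move right to (7,3)
Step 4: enter (7,3), '.' pass, move right to (7,4)
Step 5: enter (7,4), '/' deflects right->up, move up to (6,4)
Step 6: enter (6,4), '.' pass, move up to (5,4)
Step 7: enter (5,4), '.' pass, move up to (4,4)
Step 8: enter (4,4), '.' pass, move up to (3,4)
Step 9: enter (3,4), '.' pass, move up to (2,4)
Step 10: enter (2,4), '.' pass, move up to (1,4)
Step 11: enter (1,4), '.' pass, move up to (0,4)
Step 12: enter (0,4), '.' pass, move up to (-1,4)
Step 13: at (-1,4) — EXIT via top edge, pos 4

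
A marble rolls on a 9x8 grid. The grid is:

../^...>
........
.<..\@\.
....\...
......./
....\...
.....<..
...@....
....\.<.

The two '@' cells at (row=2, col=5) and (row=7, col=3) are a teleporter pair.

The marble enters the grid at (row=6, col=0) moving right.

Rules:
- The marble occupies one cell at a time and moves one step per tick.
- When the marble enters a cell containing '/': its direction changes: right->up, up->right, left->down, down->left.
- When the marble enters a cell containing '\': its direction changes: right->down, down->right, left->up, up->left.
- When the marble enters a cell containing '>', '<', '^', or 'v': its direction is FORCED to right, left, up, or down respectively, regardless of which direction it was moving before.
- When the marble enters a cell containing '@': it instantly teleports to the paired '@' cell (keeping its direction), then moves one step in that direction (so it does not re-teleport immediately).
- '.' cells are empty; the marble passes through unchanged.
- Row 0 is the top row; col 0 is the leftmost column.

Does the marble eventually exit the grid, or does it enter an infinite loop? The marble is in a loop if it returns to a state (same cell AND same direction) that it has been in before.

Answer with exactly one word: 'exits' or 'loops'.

Step 1: enter (6,0), '.' pass, move right to (6,1)
Step 2: enter (6,1), '.' pass, move right to (6,2)
Step 3: enter (6,2), '.' pass, move right to (6,3)
Step 4: enter (6,3), '.' pass, move right to (6,4)
Step 5: enter (6,4), '.' pass, move right to (6,5)
Step 6: enter (6,5), '<' forces right->left, move left to (6,4)
Step 7: enter (6,4), '.' pass, move left to (6,3)
Step 8: enter (6,3), '.' pass, move left to (6,2)
Step 9: enter (6,2), '.' pass, move left to (6,1)
Step 10: enter (6,1), '.' pass, move left to (6,0)
Step 11: enter (6,0), '.' pass, move left to (6,-1)
Step 12: at (6,-1) — EXIT via left edge, pos 6

Answer: exits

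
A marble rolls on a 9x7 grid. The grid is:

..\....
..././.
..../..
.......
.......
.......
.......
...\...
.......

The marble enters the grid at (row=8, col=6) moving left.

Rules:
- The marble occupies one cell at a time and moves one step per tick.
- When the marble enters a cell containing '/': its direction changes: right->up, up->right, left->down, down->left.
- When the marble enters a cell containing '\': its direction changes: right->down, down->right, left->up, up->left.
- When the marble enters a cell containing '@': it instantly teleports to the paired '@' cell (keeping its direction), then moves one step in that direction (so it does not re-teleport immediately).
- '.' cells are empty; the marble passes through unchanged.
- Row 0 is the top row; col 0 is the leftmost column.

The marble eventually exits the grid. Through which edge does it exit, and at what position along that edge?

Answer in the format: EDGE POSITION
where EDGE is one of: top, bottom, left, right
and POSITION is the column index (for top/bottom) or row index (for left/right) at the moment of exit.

Answer: left 8

Derivation:
Step 1: enter (8,6), '.' pass, move left to (8,5)
Step 2: enter (8,5), '.' pass, move left to (8,4)
Step 3: enter (8,4), '.' pass, move left to (8,3)
Step 4: enter (8,3), '.' pass, move left to (8,2)
Step 5: enter (8,2), '.' pass, move left to (8,1)
Step 6: enter (8,1), '.' pass, move left to (8,0)
Step 7: enter (8,0), '.' pass, move left to (8,-1)
Step 8: at (8,-1) — EXIT via left edge, pos 8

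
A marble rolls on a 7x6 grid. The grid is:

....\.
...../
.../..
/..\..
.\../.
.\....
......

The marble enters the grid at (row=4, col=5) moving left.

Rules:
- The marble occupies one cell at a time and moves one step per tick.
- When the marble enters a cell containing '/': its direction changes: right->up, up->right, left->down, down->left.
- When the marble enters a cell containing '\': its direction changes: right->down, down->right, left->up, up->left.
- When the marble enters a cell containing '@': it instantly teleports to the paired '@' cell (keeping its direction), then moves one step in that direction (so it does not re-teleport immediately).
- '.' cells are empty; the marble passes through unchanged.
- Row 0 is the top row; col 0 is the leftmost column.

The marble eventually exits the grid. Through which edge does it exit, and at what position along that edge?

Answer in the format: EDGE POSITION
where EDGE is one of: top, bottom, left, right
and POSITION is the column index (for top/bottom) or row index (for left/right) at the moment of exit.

Answer: bottom 4

Derivation:
Step 1: enter (4,5), '.' pass, move left to (4,4)
Step 2: enter (4,4), '/' deflects left->down, move down to (5,4)
Step 3: enter (5,4), '.' pass, move down to (6,4)
Step 4: enter (6,4), '.' pass, move down to (7,4)
Step 5: at (7,4) — EXIT via bottom edge, pos 4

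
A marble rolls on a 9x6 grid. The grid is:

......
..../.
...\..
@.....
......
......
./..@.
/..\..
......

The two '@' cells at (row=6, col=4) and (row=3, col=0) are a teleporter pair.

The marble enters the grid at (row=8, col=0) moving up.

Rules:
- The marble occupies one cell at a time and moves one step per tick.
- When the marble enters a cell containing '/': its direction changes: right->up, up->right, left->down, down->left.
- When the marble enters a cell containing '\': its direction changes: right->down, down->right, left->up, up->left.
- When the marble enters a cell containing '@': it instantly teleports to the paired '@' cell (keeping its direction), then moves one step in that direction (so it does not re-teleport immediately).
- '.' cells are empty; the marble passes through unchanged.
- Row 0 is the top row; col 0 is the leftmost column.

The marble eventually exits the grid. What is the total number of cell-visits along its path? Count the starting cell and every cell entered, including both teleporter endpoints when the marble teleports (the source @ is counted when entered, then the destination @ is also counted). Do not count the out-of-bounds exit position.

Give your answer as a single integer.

Step 1: enter (8,0), '.' pass, move up to (7,0)
Step 2: enter (7,0), '/' deflects up->right, move right to (7,1)
Step 3: enter (7,1), '.' pass, move right to (7,2)
Step 4: enter (7,2), '.' pass, move right to (7,3)
Step 5: enter (7,3), '\' deflects right->down, move down to (8,3)
Step 6: enter (8,3), '.' pass, move down to (9,3)
Step 7: at (9,3) — EXIT via bottom edge, pos 3
Path length (cell visits): 6

Answer: 6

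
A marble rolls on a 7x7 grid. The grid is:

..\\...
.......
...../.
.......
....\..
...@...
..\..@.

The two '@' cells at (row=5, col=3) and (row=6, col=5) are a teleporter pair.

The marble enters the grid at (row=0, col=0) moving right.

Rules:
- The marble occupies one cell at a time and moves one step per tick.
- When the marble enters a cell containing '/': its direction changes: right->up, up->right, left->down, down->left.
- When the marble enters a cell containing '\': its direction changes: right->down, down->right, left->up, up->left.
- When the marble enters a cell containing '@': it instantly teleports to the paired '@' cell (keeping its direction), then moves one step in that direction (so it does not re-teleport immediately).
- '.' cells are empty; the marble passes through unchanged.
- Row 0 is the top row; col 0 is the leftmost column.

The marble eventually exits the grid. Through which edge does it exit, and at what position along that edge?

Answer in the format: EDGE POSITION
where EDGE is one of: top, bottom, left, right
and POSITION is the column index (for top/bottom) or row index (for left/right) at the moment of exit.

Step 1: enter (0,0), '.' pass, move right to (0,1)
Step 2: enter (0,1), '.' pass, move right to (0,2)
Step 3: enter (0,2), '\' deflects right->down, move down to (1,2)
Step 4: enter (1,2), '.' pass, move down to (2,2)
Step 5: enter (2,2), '.' pass, move down to (3,2)
Step 6: enter (3,2), '.' pass, move down to (4,2)
Step 7: enter (4,2), '.' pass, move down to (5,2)
Step 8: enter (5,2), '.' pass, move down to (6,2)
Step 9: enter (6,2), '\' deflects down->right, move right to (6,3)
Step 10: enter (6,3), '.' pass, move right to (6,4)
Step 11: enter (6,4), '.' pass, move right to (6,5)
Step 12: enter (6,5), '@' teleport (6,5)->(5,3), also enter (5,3), move right to (5,4)
Step 13: enter (5,4), '.' pass, move right to (5,5)
Step 14: enter (5,5), '.' pass, move right to (5,6)
Step 15: enter (5,6), '.' pass, move right to (5,7)
Step 16: at (5,7) — EXIT via right edge, pos 5

Answer: right 5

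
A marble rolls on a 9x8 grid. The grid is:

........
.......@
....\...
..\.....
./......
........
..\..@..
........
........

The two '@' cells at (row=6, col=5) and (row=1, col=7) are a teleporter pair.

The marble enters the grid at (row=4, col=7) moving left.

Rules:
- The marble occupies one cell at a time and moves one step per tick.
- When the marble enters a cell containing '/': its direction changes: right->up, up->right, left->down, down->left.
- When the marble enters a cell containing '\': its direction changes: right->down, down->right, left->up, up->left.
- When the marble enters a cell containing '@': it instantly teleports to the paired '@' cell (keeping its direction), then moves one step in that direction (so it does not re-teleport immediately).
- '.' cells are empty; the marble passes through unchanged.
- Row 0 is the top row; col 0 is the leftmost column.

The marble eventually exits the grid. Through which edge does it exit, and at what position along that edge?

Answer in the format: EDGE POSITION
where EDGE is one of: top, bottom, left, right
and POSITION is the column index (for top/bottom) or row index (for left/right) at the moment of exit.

Step 1: enter (4,7), '.' pass, move left to (4,6)
Step 2: enter (4,6), '.' pass, move left to (4,5)
Step 3: enter (4,5), '.' pass, move left to (4,4)
Step 4: enter (4,4), '.' pass, move left to (4,3)
Step 5: enter (4,3), '.' pass, move left to (4,2)
Step 6: enter (4,2), '.' pass, move left to (4,1)
Step 7: enter (4,1), '/' deflects left->down, move down to (5,1)
Step 8: enter (5,1), '.' pass, move down to (6,1)
Step 9: enter (6,1), '.' pass, move down to (7,1)
Step 10: enter (7,1), '.' pass, move down to (8,1)
Step 11: enter (8,1), '.' pass, move down to (9,1)
Step 12: at (9,1) — EXIT via bottom edge, pos 1

Answer: bottom 1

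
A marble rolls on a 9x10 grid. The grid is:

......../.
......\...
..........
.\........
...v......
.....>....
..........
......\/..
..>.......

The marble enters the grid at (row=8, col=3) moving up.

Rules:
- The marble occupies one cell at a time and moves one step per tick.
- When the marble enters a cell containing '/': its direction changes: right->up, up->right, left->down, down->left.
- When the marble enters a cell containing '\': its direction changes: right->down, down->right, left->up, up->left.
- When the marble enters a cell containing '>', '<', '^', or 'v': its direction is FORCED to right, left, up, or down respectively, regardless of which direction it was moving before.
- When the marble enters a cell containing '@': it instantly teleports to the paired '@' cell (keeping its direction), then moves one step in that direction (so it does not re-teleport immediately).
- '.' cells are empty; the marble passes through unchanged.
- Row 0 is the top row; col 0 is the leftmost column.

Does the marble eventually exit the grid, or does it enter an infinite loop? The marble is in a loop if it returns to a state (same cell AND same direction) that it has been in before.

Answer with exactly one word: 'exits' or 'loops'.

Step 1: enter (8,3), '.' pass, move up to (7,3)
Step 2: enter (7,3), '.' pass, move up to (6,3)
Step 3: enter (6,3), '.' pass, move up to (5,3)
Step 4: enter (5,3), '.' pass, move up to (4,3)
Step 5: enter (4,3), 'v' forces up->down, move down to (5,3)
Step 6: enter (5,3), '.' pass, move down to (6,3)
Step 7: enter (6,3), '.' pass, move down to (7,3)
Step 8: enter (7,3), '.' pass, move down to (8,3)
Step 9: enter (8,3), '.' pass, move down to (9,3)
Step 10: at (9,3) — EXIT via bottom edge, pos 3

Answer: exits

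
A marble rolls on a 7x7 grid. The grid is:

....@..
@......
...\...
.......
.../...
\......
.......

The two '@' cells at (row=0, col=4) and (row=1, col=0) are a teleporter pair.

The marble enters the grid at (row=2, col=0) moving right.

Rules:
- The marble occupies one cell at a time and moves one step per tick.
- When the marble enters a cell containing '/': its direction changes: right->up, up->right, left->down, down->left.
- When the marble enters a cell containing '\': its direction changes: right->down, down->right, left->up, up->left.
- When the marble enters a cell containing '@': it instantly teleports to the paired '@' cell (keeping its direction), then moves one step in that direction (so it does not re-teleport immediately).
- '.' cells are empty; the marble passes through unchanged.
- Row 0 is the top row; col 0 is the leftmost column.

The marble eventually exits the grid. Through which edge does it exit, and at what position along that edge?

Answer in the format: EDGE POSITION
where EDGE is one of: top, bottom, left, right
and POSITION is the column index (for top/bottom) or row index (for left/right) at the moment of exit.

Answer: left 4

Derivation:
Step 1: enter (2,0), '.' pass, move right to (2,1)
Step 2: enter (2,1), '.' pass, move right to (2,2)
Step 3: enter (2,2), '.' pass, move right to (2,3)
Step 4: enter (2,3), '\' deflects right->down, move down to (3,3)
Step 5: enter (3,3), '.' pass, move down to (4,3)
Step 6: enter (4,3), '/' deflects down->left, move left to (4,2)
Step 7: enter (4,2), '.' pass, move left to (4,1)
Step 8: enter (4,1), '.' pass, move left to (4,0)
Step 9: enter (4,0), '.' pass, move left to (4,-1)
Step 10: at (4,-1) — EXIT via left edge, pos 4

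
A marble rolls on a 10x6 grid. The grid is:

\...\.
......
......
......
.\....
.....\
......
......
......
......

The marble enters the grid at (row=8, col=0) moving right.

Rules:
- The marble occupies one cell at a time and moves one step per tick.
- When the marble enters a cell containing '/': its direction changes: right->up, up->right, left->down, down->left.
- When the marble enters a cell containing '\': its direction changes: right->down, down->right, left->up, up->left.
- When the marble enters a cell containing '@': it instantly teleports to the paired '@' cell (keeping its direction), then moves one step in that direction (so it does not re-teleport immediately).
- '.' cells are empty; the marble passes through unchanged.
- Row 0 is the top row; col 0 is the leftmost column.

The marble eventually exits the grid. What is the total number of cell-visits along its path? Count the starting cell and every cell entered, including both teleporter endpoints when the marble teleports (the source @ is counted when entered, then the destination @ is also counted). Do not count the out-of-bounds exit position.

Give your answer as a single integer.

Step 1: enter (8,0), '.' pass, move right to (8,1)
Step 2: enter (8,1), '.' pass, move right to (8,2)
Step 3: enter (8,2), '.' pass, move right to (8,3)
Step 4: enter (8,3), '.' pass, move right to (8,4)
Step 5: enter (8,4), '.' pass, move right to (8,5)
Step 6: enter (8,5), '.' pass, move right to (8,6)
Step 7: at (8,6) — EXIT via right edge, pos 8
Path length (cell visits): 6

Answer: 6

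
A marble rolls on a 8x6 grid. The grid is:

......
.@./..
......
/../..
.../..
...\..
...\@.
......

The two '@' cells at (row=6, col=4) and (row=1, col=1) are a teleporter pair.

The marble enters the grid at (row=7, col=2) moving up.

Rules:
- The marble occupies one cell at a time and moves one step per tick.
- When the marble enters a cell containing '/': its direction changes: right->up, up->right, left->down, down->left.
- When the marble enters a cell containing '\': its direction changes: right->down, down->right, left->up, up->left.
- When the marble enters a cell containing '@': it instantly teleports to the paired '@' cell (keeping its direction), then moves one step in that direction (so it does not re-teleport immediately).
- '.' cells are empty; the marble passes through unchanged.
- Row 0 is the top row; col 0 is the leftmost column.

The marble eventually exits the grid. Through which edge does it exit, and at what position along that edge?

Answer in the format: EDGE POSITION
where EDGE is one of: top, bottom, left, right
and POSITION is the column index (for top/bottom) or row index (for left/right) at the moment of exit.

Step 1: enter (7,2), '.' pass, move up to (6,2)
Step 2: enter (6,2), '.' pass, move up to (5,2)
Step 3: enter (5,2), '.' pass, move up to (4,2)
Step 4: enter (4,2), '.' pass, move up to (3,2)
Step 5: enter (3,2), '.' pass, move up to (2,2)
Step 6: enter (2,2), '.' pass, move up to (1,2)
Step 7: enter (1,2), '.' pass, move up to (0,2)
Step 8: enter (0,2), '.' pass, move up to (-1,2)
Step 9: at (-1,2) — EXIT via top edge, pos 2

Answer: top 2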